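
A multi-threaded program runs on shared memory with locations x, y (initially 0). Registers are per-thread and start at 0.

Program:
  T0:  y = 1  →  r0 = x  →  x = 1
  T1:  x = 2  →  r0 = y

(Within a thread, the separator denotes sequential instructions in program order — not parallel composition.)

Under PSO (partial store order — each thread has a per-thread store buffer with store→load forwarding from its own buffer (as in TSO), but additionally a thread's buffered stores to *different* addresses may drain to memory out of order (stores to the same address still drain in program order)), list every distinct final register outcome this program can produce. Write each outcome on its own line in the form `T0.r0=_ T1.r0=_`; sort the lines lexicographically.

T0.r0=0 T1.r0=0
T0.r0=0 T1.r0=1
T0.r0=2 T1.r0=0
T0.r0=2 T1.r0=1

outcome vector order: (T0.r0,T1.r0)
|PSO outcomes| = 4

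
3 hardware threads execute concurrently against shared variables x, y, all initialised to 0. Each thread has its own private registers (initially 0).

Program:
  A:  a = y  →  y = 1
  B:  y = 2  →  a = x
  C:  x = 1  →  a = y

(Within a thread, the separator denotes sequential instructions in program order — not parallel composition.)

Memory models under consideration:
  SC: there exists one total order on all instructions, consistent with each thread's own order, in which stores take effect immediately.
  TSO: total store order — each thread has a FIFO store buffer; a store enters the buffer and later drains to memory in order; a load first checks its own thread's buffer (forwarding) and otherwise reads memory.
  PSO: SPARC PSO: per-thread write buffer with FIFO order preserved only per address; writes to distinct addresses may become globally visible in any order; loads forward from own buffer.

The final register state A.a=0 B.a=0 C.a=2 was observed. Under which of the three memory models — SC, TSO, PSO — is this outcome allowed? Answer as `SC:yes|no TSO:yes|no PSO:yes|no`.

SC:yes TSO:yes PSO:yes

outcome vector order: (A.a,B.a,C.a)
[SC] allowed = {<0 0 1>, <0 0 2>, <0 1 0>, <0 1 1>, <0 1 2>, <2 0 1>, <2 0 2>, <2 1 0>, <2 1 1>, <2 1 2>}
[TSO] allowed = {<0 0 0>, <0 0 1>, <0 0 2>, <0 1 0>, <0 1 1>, <0 1 2>, <2 0 0>, <2 0 1>, <2 0 2>, <2 1 0>, <2 1 1>, <2 1 2>}
[PSO] allowed = {<0 0 0>, <0 0 1>, <0 0 2>, <0 1 0>, <0 1 1>, <0 1 2>, <2 0 0>, <2 0 1>, <2 0 2>, <2 1 0>, <2 1 1>, <2 1 2>}
target <0 0 2> ∈ {SC,TSO,PSO}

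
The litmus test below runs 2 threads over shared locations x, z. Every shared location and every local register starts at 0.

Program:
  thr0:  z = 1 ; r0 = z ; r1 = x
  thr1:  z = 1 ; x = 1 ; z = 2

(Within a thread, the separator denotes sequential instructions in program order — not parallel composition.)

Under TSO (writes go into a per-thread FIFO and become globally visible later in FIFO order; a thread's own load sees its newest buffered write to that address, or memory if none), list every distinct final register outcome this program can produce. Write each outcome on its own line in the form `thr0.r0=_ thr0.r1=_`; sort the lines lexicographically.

thr0.r0=1 thr0.r1=0
thr0.r0=1 thr0.r1=1
thr0.r0=2 thr0.r1=1

outcome vector order: (thr0.r0,thr0.r1)
|TSO outcomes| = 3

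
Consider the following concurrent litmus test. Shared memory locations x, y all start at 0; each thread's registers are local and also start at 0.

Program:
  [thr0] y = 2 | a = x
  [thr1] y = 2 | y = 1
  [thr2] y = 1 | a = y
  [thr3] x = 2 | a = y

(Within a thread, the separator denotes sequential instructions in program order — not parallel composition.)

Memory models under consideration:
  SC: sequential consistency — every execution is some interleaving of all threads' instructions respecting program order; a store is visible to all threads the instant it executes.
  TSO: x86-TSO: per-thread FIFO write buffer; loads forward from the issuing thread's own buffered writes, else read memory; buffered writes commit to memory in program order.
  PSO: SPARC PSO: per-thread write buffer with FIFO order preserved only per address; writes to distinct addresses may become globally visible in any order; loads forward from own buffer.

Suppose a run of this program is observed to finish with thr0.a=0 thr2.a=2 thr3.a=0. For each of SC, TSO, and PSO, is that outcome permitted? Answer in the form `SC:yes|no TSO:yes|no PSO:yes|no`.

outcome vector order: (thr0.a,thr2.a,thr3.a)
SC (10): <0 1 1> <0 1 2> <0 2 1> <0 2 2> <2 1 0> <2 1 1> <2 1 2> <2 2 0> <2 2 1> <2 2 2>
TSO (12): <0 1 0> <0 1 1> <0 1 2> <0 2 0> <0 2 1> <0 2 2> <2 1 0> <2 1 1> <2 1 2> <2 2 0> <2 2 1> <2 2 2>
PSO (12): <0 1 0> <0 1 1> <0 1 2> <0 2 0> <0 2 1> <0 2 2> <2 1 0> <2 1 1> <2 1 2> <2 2 0> <2 2 1> <2 2 2>
target <0 2 0> ∈ {TSO,PSO}

SC:no TSO:yes PSO:yes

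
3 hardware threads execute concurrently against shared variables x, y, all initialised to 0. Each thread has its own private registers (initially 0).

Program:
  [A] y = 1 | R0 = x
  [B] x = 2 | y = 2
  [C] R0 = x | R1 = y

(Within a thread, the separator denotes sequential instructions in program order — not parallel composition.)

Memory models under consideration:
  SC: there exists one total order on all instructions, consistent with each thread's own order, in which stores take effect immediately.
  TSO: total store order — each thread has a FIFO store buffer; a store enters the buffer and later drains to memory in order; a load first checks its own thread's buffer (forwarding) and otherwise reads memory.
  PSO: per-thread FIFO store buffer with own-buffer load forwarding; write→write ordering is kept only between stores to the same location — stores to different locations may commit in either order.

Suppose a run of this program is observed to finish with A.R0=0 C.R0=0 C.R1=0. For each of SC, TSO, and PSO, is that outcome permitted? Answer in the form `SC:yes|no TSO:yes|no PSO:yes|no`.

SC:yes TSO:yes PSO:yes

outcome vector order: (A.R0,C.R0,C.R1)
[SC] allowed = {<0 0 0> <0 0 1> <0 0 2> <0 2 1> <0 2 2> <2 0 0> <2 0 1> <2 0 2> <2 2 0> <2 2 1> <2 2 2>}
[TSO] allowed = {<0 0 0> <0 0 1> <0 0 2> <0 2 0> <0 2 1> <0 2 2> <2 0 0> <2 0 1> <2 0 2> <2 2 0> <2 2 1> <2 2 2>}
[PSO] allowed = {<0 0 0> <0 0 1> <0 0 2> <0 2 0> <0 2 1> <0 2 2> <2 0 0> <2 0 1> <2 0 2> <2 2 0> <2 2 1> <2 2 2>}
target <0 0 0> ∈ {SC,TSO,PSO}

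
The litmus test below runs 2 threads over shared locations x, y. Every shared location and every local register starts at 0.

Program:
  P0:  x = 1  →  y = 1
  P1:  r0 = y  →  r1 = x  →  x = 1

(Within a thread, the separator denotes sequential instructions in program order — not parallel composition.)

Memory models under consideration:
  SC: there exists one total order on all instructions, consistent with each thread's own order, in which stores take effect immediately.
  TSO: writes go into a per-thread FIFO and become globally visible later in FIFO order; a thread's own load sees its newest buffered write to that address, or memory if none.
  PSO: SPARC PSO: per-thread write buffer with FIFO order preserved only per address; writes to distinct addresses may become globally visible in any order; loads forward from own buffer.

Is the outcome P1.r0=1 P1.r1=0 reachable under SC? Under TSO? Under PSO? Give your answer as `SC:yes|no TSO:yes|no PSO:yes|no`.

SC:no TSO:no PSO:yes

outcome vector order: (P1.r0,P1.r1)
SC (3): (0,0) (0,1) (1,1)
TSO (3): (0,0) (0,1) (1,1)
PSO (4): (0,0) (0,1) (1,0) (1,1)
target (1,0) ∈ {PSO}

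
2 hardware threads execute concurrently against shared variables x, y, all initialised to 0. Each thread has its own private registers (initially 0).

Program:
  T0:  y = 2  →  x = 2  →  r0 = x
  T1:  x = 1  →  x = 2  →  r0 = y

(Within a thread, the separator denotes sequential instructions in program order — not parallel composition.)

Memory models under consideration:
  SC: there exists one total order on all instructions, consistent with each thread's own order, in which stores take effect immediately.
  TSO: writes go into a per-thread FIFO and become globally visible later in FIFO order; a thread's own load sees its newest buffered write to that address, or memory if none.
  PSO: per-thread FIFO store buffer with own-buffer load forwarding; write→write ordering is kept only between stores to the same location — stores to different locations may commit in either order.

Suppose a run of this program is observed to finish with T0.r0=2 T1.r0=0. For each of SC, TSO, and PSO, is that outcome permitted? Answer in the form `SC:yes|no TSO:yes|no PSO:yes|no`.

outcome vector order: (T0.r0,T1.r0)
SC (3): 12; 20; 22
TSO (4): 10; 12; 20; 22
PSO (4): 10; 12; 20; 22
target 20 ∈ {SC,TSO,PSO}

SC:yes TSO:yes PSO:yes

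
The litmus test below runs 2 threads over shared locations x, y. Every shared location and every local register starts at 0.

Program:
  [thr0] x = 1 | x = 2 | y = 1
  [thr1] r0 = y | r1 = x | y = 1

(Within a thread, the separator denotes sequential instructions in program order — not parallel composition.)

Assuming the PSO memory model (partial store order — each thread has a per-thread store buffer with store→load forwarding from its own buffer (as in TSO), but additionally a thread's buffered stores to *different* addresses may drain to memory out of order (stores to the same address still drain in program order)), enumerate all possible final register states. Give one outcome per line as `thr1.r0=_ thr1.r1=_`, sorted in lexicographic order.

outcome vector order: (thr1.r0,thr1.r1)
|PSO outcomes| = 6

thr1.r0=0 thr1.r1=0
thr1.r0=0 thr1.r1=1
thr1.r0=0 thr1.r1=2
thr1.r0=1 thr1.r1=0
thr1.r0=1 thr1.r1=1
thr1.r0=1 thr1.r1=2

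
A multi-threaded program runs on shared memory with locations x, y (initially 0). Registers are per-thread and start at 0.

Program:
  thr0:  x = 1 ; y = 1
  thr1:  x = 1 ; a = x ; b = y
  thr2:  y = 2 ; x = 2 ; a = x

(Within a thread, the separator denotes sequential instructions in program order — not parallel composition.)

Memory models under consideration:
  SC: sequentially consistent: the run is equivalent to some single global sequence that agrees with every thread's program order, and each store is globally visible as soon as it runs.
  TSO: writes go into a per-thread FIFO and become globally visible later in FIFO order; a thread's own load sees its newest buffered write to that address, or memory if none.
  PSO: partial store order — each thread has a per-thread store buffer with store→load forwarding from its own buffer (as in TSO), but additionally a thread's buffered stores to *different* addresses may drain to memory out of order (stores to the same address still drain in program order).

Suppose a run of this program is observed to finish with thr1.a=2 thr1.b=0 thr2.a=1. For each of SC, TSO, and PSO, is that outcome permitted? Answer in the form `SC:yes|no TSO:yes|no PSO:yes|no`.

outcome vector order: (thr1.a,thr1.b,thr2.a)
under SC → (1,0,1) (1,0,2) (1,1,1) (1,1,2) (1,2,1) (1,2,2) (2,1,1) (2,1,2) (2,2,1) (2,2,2)
under TSO → (1,0,1) (1,0,2) (1,1,1) (1,1,2) (1,2,1) (1,2,2) (2,1,1) (2,1,2) (2,2,1) (2,2,2)
under PSO → (1,0,1) (1,0,2) (1,1,1) (1,1,2) (1,2,1) (1,2,2) (2,0,1) (2,0,2) (2,1,1) (2,1,2) (2,2,1) (2,2,2)
target (2,0,1) ∈ {PSO}

SC:no TSO:no PSO:yes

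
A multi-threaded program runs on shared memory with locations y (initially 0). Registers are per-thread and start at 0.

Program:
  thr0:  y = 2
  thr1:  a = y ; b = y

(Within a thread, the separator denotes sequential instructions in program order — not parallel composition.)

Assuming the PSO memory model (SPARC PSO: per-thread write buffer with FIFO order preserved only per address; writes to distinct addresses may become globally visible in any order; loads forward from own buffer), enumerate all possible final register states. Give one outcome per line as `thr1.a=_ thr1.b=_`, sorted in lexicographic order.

outcome vector order: (thr1.a,thr1.b)
|PSO outcomes| = 3

thr1.a=0 thr1.b=0
thr1.a=0 thr1.b=2
thr1.a=2 thr1.b=2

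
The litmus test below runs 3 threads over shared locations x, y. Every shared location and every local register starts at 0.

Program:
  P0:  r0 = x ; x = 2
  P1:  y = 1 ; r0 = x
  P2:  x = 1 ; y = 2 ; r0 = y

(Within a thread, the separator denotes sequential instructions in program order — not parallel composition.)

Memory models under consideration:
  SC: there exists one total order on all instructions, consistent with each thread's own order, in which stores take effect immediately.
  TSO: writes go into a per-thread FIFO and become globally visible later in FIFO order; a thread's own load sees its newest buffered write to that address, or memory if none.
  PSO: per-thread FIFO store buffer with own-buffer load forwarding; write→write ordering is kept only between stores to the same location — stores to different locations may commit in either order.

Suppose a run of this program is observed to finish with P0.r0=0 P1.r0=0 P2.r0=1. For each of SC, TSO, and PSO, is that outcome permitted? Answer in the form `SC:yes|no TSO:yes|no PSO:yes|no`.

outcome vector order: (P0.r0,P1.r0,P2.r0)
[SC] allowed = {0/0/2 0/1/1 0/1/2 0/2/1 0/2/2 1/0/2 1/1/1 1/1/2 1/2/1 1/2/2}
[TSO] allowed = {0/0/1 0/0/2 0/1/1 0/1/2 0/2/1 0/2/2 1/0/1 1/0/2 1/1/1 1/1/2 1/2/1 1/2/2}
[PSO] allowed = {0/0/1 0/0/2 0/1/1 0/1/2 0/2/1 0/2/2 1/0/1 1/0/2 1/1/1 1/1/2 1/2/1 1/2/2}
target 0/0/1 ∈ {TSO,PSO}

SC:no TSO:yes PSO:yes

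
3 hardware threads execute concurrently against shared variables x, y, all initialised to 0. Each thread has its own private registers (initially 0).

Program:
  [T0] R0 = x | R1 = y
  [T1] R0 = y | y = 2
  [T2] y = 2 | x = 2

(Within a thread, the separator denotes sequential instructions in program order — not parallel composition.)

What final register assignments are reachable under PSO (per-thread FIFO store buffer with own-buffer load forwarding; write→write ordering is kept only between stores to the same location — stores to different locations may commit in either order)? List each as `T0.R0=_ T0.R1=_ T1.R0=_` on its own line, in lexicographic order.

T0.R0=0 T0.R1=0 T1.R0=0
T0.R0=0 T0.R1=0 T1.R0=2
T0.R0=0 T0.R1=2 T1.R0=0
T0.R0=0 T0.R1=2 T1.R0=2
T0.R0=2 T0.R1=0 T1.R0=0
T0.R0=2 T0.R1=0 T1.R0=2
T0.R0=2 T0.R1=2 T1.R0=0
T0.R0=2 T0.R1=2 T1.R0=2

outcome vector order: (T0.R0,T0.R1,T1.R0)
|PSO outcomes| = 8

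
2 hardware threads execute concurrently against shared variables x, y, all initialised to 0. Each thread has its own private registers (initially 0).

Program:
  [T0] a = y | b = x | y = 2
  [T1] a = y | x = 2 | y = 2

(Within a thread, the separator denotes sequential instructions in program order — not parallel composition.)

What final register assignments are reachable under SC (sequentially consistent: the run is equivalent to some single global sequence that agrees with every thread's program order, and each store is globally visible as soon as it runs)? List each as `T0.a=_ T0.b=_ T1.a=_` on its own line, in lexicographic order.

outcome vector order: (T0.a,T0.b,T1.a)
|SC outcomes| = 4

T0.a=0 T0.b=0 T1.a=0
T0.a=0 T0.b=0 T1.a=2
T0.a=0 T0.b=2 T1.a=0
T0.a=2 T0.b=2 T1.a=0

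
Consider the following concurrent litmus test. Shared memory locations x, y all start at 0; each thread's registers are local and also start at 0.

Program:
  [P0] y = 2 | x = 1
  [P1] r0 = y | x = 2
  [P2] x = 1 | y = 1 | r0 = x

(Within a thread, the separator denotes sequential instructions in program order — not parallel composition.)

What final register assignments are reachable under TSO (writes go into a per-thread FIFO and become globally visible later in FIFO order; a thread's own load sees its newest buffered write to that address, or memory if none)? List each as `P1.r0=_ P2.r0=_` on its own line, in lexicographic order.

P1.r0=0 P2.r0=1
P1.r0=0 P2.r0=2
P1.r0=1 P2.r0=1
P1.r0=1 P2.r0=2
P1.r0=2 P2.r0=1
P1.r0=2 P2.r0=2

outcome vector order: (P1.r0,P2.r0)
|TSO outcomes| = 6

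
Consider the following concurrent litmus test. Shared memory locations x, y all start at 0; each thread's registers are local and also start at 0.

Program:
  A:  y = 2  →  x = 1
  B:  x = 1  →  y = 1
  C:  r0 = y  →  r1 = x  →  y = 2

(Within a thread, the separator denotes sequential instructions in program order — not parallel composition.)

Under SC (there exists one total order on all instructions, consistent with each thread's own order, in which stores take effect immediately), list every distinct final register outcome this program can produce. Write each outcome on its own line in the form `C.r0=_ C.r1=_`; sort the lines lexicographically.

C.r0=0 C.r1=0
C.r0=0 C.r1=1
C.r0=1 C.r1=1
C.r0=2 C.r1=0
C.r0=2 C.r1=1

outcome vector order: (C.r0,C.r1)
|SC outcomes| = 5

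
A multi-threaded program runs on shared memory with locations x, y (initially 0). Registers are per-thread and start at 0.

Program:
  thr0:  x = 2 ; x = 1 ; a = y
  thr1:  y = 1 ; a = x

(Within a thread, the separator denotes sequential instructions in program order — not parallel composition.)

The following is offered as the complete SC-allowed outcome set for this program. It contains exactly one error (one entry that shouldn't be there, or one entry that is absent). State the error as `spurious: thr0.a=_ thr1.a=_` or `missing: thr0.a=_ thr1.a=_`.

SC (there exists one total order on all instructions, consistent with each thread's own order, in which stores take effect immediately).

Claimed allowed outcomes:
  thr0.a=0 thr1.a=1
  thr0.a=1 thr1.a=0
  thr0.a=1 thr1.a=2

missing: thr0.a=1 thr1.a=1

outcome vector order: (thr0.a,thr1.a)
SC: 4 outcomes — {(0,1) (1,0) (1,1) (1,2)}
SC∖claimed = {(1,1)}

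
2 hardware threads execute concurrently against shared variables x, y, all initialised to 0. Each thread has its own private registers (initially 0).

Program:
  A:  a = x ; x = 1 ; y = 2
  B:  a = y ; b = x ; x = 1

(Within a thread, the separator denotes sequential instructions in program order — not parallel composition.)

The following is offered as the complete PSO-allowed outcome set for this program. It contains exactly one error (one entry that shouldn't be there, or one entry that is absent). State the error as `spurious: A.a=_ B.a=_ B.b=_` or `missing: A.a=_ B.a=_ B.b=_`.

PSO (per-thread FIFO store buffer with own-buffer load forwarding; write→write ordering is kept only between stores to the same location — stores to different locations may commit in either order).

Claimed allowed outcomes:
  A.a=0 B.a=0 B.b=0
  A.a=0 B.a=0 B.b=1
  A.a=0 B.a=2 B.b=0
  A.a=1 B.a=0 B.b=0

outcome vector order: (A.a,B.a,B.b)
PSO (5): (0,0,0) (0,0,1) (0,2,0) (0,2,1) (1,0,0)
PSO∖claimed = {(0,2,1)}

missing: A.a=0 B.a=2 B.b=1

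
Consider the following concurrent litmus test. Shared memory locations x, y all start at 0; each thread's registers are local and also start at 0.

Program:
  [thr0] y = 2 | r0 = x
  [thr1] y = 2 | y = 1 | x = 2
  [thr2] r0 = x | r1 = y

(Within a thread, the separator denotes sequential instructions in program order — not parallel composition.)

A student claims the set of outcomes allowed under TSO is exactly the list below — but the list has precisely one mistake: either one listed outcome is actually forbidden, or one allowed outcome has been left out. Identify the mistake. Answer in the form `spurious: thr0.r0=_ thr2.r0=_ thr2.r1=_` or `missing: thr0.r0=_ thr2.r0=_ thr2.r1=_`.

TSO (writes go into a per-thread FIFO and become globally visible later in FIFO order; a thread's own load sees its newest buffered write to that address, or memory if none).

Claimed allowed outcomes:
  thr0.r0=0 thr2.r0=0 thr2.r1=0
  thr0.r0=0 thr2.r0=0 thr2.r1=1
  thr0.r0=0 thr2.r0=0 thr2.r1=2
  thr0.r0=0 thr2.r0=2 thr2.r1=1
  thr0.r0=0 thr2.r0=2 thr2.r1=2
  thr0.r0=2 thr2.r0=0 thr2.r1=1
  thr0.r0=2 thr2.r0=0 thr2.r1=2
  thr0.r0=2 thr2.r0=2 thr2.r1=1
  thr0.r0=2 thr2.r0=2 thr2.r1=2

missing: thr0.r0=2 thr2.r0=0 thr2.r1=0

outcome vector order: (thr0.r0,thr2.r0,thr2.r1)
TSO (10): <0 0 0> <0 0 1> <0 0 2> <0 2 1> <0 2 2> <2 0 0> <2 0 1> <2 0 2> <2 2 1> <2 2 2>
TSO∖claimed = {<2 0 0>}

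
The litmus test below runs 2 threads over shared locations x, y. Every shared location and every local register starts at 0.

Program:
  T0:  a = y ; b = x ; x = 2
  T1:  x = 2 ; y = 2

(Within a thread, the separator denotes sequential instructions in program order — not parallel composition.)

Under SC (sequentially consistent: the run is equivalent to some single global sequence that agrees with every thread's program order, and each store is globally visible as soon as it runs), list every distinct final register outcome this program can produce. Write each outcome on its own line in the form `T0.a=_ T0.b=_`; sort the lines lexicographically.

outcome vector order: (T0.a,T0.b)
|SC outcomes| = 3

T0.a=0 T0.b=0
T0.a=0 T0.b=2
T0.a=2 T0.b=2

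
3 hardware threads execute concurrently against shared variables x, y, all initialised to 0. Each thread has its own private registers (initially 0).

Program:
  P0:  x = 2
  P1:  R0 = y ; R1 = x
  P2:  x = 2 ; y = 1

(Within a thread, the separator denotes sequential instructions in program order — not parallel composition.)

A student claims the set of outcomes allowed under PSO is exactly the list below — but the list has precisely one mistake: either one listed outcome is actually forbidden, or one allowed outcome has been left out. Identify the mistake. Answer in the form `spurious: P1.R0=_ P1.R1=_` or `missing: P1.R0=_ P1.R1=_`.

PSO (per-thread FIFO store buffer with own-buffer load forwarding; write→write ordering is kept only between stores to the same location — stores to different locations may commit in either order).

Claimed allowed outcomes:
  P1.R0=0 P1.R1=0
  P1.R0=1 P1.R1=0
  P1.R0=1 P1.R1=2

missing: P1.R0=0 P1.R1=2

outcome vector order: (P1.R0,P1.R1)
PSO (4): (0,0), (0,2), (1,0), (1,2)
PSO∖claimed = {(0,2)}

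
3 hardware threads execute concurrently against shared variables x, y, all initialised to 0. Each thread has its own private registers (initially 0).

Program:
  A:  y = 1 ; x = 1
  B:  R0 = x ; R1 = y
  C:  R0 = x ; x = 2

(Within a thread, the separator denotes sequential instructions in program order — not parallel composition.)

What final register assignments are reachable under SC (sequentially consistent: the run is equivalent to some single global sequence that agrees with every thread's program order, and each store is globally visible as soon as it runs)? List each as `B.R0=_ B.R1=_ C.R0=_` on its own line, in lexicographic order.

B.R0=0 B.R1=0 C.R0=0
B.R0=0 B.R1=0 C.R0=1
B.R0=0 B.R1=1 C.R0=0
B.R0=0 B.R1=1 C.R0=1
B.R0=1 B.R1=1 C.R0=0
B.R0=1 B.R1=1 C.R0=1
B.R0=2 B.R1=0 C.R0=0
B.R0=2 B.R1=1 C.R0=0
B.R0=2 B.R1=1 C.R0=1

outcome vector order: (B.R0,B.R1,C.R0)
|SC outcomes| = 9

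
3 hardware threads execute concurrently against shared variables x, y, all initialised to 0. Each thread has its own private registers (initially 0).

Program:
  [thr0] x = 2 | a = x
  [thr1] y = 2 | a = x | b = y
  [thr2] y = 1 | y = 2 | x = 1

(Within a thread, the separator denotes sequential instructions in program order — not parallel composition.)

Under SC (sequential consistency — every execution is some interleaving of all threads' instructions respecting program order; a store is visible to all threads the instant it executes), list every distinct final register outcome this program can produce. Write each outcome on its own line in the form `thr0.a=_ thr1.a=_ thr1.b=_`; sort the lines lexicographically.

outcome vector order: (thr0.a,thr1.a,thr1.b)
|SC outcomes| = 10

thr0.a=1 thr1.a=0 thr1.b=1
thr0.a=1 thr1.a=0 thr1.b=2
thr0.a=1 thr1.a=1 thr1.b=2
thr0.a=1 thr1.a=2 thr1.b=1
thr0.a=1 thr1.a=2 thr1.b=2
thr0.a=2 thr1.a=0 thr1.b=1
thr0.a=2 thr1.a=0 thr1.b=2
thr0.a=2 thr1.a=1 thr1.b=2
thr0.a=2 thr1.a=2 thr1.b=1
thr0.a=2 thr1.a=2 thr1.b=2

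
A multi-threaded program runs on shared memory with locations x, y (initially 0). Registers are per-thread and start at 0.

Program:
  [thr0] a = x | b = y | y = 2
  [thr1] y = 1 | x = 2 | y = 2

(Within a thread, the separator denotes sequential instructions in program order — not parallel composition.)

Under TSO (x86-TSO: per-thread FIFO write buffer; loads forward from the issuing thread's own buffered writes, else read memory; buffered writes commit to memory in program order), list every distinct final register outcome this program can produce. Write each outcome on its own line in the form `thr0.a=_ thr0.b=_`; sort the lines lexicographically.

thr0.a=0 thr0.b=0
thr0.a=0 thr0.b=1
thr0.a=0 thr0.b=2
thr0.a=2 thr0.b=1
thr0.a=2 thr0.b=2

outcome vector order: (thr0.a,thr0.b)
|TSO outcomes| = 5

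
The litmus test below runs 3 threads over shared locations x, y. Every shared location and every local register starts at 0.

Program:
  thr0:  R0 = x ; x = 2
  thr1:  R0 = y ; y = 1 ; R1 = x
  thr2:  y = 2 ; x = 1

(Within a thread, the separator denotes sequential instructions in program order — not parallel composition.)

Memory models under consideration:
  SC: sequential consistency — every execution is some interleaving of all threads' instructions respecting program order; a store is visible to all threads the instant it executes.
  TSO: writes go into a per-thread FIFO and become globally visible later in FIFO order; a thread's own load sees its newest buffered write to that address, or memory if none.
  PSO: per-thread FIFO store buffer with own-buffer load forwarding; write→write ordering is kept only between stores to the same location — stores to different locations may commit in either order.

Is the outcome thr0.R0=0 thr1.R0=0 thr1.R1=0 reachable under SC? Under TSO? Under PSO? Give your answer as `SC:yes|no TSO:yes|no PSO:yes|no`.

outcome vector order: (thr0.R0,thr1.R0,thr1.R1)
SC (12): (0,0,0) (0,0,1) (0,0,2) (0,2,0) (0,2,1) (0,2,2) (1,0,0) (1,0,1) (1,0,2) (1,2,0) (1,2,1) (1,2,2)
TSO (12): (0,0,0) (0,0,1) (0,0,2) (0,2,0) (0,2,1) (0,2,2) (1,0,0) (1,0,1) (1,0,2) (1,2,0) (1,2,1) (1,2,2)
PSO (12): (0,0,0) (0,0,1) (0,0,2) (0,2,0) (0,2,1) (0,2,2) (1,0,0) (1,0,1) (1,0,2) (1,2,0) (1,2,1) (1,2,2)
target (0,0,0) ∈ {SC,TSO,PSO}

SC:yes TSO:yes PSO:yes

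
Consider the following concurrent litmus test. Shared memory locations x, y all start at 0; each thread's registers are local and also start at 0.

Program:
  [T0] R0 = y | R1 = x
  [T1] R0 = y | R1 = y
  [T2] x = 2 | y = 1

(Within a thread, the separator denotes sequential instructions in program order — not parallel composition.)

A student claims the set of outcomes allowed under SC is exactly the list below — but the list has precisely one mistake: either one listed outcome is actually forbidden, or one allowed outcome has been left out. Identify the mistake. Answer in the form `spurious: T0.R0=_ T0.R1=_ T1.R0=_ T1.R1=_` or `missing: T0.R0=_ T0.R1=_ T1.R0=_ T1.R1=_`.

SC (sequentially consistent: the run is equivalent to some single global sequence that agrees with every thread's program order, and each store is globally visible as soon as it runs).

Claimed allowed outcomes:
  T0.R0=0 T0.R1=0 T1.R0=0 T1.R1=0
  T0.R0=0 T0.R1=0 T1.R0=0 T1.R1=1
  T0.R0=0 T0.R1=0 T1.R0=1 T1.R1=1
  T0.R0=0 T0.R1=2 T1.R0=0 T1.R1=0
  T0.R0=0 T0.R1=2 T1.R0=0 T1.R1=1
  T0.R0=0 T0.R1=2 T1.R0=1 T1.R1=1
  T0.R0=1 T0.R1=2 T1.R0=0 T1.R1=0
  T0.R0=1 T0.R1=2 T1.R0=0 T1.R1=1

outcome vector order: (T0.R0,T0.R1,T1.R0,T1.R1)
[SC] allowed = {(0,0,0,0); (0,0,0,1); (0,0,1,1); (0,2,0,0); (0,2,0,1); (0,2,1,1); (1,2,0,0); (1,2,0,1); (1,2,1,1)}
SC∖claimed = {(1,2,1,1)}

missing: T0.R0=1 T0.R1=2 T1.R0=1 T1.R1=1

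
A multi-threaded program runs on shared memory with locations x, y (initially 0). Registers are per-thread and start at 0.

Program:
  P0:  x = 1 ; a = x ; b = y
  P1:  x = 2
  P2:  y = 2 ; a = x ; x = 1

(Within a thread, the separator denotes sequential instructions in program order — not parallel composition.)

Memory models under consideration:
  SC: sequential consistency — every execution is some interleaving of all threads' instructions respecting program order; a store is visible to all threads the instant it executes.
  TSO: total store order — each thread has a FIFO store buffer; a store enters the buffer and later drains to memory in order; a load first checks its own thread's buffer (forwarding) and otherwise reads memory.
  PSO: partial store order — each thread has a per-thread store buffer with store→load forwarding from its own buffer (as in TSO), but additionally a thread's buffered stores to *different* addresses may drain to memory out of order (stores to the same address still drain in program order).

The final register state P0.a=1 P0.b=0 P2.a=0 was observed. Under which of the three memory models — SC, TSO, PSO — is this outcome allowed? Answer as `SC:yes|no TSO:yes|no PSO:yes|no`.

SC:no TSO:yes PSO:yes

outcome vector order: (P0.a,P0.b,P2.a)
SC: 9 outcomes — {1/0/1 1/0/2 1/2/0 1/2/1 1/2/2 2/0/2 2/2/0 2/2/1 2/2/2}
TSO: 12 outcomes — {1/0/0 1/0/1 1/0/2 1/2/0 1/2/1 1/2/2 2/0/0 2/0/1 2/0/2 2/2/0 2/2/1 2/2/2}
PSO: 12 outcomes — {1/0/0 1/0/1 1/0/2 1/2/0 1/2/1 1/2/2 2/0/0 2/0/1 2/0/2 2/2/0 2/2/1 2/2/2}
target 1/0/0 ∈ {TSO,PSO}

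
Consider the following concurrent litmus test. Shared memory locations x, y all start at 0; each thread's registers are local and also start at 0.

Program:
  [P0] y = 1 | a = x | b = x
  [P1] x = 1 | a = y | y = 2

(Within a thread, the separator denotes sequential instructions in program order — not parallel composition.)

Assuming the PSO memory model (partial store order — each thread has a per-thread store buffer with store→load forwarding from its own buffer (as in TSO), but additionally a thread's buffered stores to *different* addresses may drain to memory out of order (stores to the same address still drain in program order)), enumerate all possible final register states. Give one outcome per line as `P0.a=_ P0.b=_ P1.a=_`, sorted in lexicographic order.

P0.a=0 P0.b=0 P1.a=0
P0.a=0 P0.b=0 P1.a=1
P0.a=0 P0.b=1 P1.a=0
P0.a=0 P0.b=1 P1.a=1
P0.a=1 P0.b=1 P1.a=0
P0.a=1 P0.b=1 P1.a=1

outcome vector order: (P0.a,P0.b,P1.a)
|PSO outcomes| = 6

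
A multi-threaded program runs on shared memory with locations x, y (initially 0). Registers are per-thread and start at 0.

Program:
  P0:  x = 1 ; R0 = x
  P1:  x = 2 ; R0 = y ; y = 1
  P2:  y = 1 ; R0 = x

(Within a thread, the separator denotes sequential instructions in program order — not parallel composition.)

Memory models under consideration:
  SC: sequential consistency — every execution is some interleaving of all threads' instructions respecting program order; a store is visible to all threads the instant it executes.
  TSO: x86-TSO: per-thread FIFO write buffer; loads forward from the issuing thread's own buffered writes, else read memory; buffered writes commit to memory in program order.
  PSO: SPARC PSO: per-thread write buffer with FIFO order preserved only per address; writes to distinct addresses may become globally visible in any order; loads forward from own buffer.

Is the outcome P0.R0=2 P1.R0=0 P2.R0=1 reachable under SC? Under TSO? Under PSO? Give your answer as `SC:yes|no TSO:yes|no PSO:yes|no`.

SC:no TSO:yes PSO:yes

outcome vector order: (P0.R0,P1.R0,P2.R0)
under SC → 1/0/1 1/0/2 1/1/0 1/1/1 1/1/2 2/0/2 2/1/0 2/1/1 2/1/2
under TSO → 1/0/0 1/0/1 1/0/2 1/1/0 1/1/1 1/1/2 2/0/0 2/0/1 2/0/2 2/1/0 2/1/1 2/1/2
under PSO → 1/0/0 1/0/1 1/0/2 1/1/0 1/1/1 1/1/2 2/0/0 2/0/1 2/0/2 2/1/0 2/1/1 2/1/2
target 2/0/1 ∈ {TSO,PSO}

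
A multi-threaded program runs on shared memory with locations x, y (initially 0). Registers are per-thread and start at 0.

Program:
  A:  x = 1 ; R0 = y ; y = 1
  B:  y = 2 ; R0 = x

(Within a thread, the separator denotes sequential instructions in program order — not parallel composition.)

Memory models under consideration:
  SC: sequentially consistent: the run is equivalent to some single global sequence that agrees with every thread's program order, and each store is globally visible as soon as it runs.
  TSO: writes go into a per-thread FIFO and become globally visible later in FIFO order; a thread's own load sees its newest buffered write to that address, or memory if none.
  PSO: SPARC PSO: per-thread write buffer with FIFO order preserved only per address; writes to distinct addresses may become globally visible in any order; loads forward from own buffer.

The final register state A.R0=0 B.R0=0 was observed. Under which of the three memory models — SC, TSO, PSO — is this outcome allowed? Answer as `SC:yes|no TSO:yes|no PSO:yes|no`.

SC:no TSO:yes PSO:yes

outcome vector order: (A.R0,B.R0)
under SC → (0,1); (2,0); (2,1)
under TSO → (0,0); (0,1); (2,0); (2,1)
under PSO → (0,0); (0,1); (2,0); (2,1)
target (0,0) ∈ {TSO,PSO}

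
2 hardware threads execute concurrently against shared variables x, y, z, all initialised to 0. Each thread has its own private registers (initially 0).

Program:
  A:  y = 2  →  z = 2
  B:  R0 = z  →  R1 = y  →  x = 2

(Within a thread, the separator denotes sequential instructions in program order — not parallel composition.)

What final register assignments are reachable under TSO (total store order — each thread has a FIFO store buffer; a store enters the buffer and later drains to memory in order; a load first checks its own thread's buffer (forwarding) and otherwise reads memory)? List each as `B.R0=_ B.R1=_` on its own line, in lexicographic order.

outcome vector order: (B.R0,B.R1)
|TSO outcomes| = 3

B.R0=0 B.R1=0
B.R0=0 B.R1=2
B.R0=2 B.R1=2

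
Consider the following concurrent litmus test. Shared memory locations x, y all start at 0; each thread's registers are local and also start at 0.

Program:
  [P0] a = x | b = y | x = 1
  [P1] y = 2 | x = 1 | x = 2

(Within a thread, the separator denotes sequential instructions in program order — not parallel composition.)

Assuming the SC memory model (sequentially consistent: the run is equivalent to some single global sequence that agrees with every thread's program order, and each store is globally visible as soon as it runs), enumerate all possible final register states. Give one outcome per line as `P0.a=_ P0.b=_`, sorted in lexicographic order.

outcome vector order: (P0.a,P0.b)
|SC outcomes| = 4

P0.a=0 P0.b=0
P0.a=0 P0.b=2
P0.a=1 P0.b=2
P0.a=2 P0.b=2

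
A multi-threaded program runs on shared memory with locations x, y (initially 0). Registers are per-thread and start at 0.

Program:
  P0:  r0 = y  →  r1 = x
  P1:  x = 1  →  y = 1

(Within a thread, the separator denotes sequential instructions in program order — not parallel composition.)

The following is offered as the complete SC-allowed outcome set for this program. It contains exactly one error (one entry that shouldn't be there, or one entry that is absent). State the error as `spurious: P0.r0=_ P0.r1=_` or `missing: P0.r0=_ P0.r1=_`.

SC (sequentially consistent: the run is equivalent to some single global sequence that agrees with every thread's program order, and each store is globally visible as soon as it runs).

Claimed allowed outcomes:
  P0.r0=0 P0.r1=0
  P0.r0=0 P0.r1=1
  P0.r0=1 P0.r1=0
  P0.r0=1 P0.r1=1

outcome vector order: (P0.r0,P0.r1)
[SC] allowed = {0/0, 0/1, 1/1}
claimed∖SC = {1/0}

spurious: P0.r0=1 P0.r1=0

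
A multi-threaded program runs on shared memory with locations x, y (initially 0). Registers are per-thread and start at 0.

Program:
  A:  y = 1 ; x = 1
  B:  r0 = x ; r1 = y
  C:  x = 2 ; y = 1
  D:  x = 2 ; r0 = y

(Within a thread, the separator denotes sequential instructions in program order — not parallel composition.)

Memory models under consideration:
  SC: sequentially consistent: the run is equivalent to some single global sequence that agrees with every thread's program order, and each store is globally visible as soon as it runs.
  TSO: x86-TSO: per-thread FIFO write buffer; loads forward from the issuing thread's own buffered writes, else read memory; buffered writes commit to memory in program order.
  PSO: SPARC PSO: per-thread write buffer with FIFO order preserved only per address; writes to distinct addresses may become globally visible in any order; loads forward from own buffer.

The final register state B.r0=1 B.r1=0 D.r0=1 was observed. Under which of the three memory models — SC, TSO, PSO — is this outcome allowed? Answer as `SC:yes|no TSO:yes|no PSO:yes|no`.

SC:no TSO:no PSO:yes

outcome vector order: (B.r0,B.r1,D.r0)
SC: 10 outcomes — {0/0/0, 0/0/1, 0/1/0, 0/1/1, 1/1/0, 1/1/1, 2/0/0, 2/0/1, 2/1/0, 2/1/1}
TSO: 10 outcomes — {0/0/0, 0/0/1, 0/1/0, 0/1/1, 1/1/0, 1/1/1, 2/0/0, 2/0/1, 2/1/0, 2/1/1}
PSO: 12 outcomes — {0/0/0, 0/0/1, 0/1/0, 0/1/1, 1/0/0, 1/0/1, 1/1/0, 1/1/1, 2/0/0, 2/0/1, 2/1/0, 2/1/1}
target 1/0/1 ∈ {PSO}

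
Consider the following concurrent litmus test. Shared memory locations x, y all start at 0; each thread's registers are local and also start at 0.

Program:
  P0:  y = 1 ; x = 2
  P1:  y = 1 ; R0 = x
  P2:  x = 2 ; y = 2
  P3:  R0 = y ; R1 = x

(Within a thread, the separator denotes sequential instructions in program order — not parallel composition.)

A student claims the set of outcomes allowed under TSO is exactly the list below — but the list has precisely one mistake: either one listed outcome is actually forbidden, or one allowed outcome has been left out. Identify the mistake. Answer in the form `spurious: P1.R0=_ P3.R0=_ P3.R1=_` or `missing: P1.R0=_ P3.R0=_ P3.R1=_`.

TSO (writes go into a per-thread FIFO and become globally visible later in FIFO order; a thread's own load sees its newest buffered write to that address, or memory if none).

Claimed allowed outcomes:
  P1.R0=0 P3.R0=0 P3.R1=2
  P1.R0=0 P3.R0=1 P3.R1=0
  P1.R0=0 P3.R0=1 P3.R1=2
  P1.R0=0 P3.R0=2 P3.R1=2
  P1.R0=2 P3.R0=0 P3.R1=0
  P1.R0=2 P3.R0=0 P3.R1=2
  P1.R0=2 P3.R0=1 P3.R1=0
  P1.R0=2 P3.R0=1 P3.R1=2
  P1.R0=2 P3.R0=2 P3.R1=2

missing: P1.R0=0 P3.R0=0 P3.R1=0

outcome vector order: (P1.R0,P3.R0,P3.R1)
under TSO → (0,0,0); (0,0,2); (0,1,0); (0,1,2); (0,2,2); (2,0,0); (2,0,2); (2,1,0); (2,1,2); (2,2,2)
TSO∖claimed = {(0,0,0)}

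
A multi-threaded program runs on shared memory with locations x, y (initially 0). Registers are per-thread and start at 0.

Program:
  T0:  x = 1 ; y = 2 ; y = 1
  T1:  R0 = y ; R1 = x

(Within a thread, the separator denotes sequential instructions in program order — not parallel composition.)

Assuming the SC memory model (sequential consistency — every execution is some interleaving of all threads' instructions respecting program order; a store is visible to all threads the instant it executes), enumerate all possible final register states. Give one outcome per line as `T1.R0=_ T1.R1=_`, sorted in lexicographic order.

T1.R0=0 T1.R1=0
T1.R0=0 T1.R1=1
T1.R0=1 T1.R1=1
T1.R0=2 T1.R1=1

outcome vector order: (T1.R0,T1.R1)
|SC outcomes| = 4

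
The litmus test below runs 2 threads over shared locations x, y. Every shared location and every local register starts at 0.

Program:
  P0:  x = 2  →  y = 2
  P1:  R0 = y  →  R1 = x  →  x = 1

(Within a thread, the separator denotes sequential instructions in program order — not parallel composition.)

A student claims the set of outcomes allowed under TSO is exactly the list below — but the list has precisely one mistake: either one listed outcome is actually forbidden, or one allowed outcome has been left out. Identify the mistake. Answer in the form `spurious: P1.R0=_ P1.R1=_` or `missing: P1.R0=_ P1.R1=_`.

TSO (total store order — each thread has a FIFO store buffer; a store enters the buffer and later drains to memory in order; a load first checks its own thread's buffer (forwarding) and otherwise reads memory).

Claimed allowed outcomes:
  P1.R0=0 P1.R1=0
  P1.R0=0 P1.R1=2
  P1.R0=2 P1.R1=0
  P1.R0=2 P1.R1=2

spurious: P1.R0=2 P1.R1=0

outcome vector order: (P1.R0,P1.R1)
under TSO → 0/0 0/2 2/2
claimed∖TSO = {2/0}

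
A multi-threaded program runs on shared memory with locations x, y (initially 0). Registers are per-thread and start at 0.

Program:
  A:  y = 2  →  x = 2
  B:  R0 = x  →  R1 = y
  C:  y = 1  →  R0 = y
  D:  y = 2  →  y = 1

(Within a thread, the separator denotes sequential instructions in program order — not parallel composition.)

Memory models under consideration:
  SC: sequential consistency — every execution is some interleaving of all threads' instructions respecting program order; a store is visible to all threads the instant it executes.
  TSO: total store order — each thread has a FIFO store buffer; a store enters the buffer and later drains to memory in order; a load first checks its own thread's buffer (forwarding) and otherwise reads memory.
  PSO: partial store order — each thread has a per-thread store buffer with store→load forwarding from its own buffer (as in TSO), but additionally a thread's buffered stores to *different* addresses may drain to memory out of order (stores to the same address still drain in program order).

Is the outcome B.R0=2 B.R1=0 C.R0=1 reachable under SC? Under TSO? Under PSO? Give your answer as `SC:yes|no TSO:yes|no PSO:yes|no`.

outcome vector order: (B.R0,B.R1,C.R0)
SC (10): 0/0/1; 0/0/2; 0/1/1; 0/1/2; 0/2/1; 0/2/2; 2/1/1; 2/1/2; 2/2/1; 2/2/2
TSO (10): 0/0/1; 0/0/2; 0/1/1; 0/1/2; 0/2/1; 0/2/2; 2/1/1; 2/1/2; 2/2/1; 2/2/2
PSO (12): 0/0/1; 0/0/2; 0/1/1; 0/1/2; 0/2/1; 0/2/2; 2/0/1; 2/0/2; 2/1/1; 2/1/2; 2/2/1; 2/2/2
target 2/0/1 ∈ {PSO}

SC:no TSO:no PSO:yes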